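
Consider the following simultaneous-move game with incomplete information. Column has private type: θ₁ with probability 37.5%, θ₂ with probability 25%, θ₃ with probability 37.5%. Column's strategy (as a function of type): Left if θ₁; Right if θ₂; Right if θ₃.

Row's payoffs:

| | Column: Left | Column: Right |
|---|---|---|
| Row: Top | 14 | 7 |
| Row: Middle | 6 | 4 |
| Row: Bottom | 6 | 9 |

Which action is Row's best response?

Top

E[Top] = 0.375·(14) + 0.25·(7) + 0.375·(7) = 9.625
E[Middle] = 0.375·(6) + 0.25·(4) + 0.375·(4) = 4.75
E[Bottom] = 0.375·(6) + 0.25·(9) + 0.375·(9) = 7.875
Best response: Top (9.625 is the largest).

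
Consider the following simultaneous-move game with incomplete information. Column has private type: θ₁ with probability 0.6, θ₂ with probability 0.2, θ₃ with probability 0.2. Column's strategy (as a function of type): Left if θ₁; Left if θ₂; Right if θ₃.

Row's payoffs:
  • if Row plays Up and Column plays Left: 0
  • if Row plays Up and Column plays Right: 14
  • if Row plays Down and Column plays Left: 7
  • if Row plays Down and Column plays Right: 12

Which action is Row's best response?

Compute Row's expected payoff for each action, taking the expectation over Column's type.
E[Up] = 0.6·(0) + 0.2·(0) + 0.2·(14) = 2.8
E[Down] = 0.6·(7) + 0.2·(7) + 0.2·(12) = 8
Best response: Down (8 is the largest).

Down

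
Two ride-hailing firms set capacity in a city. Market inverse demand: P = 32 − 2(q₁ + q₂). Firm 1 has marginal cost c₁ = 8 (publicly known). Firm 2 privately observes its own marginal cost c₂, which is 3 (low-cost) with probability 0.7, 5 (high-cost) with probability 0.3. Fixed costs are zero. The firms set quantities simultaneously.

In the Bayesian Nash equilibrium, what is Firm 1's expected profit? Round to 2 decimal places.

Each type of Firm 2 best-responds to q₁; Firm 1 best-responds to the expected q₂ over Firm 2's types.
Firm 2 with cost c maximizes (32 − 2(q₁+q₂) − c)·q₂, giving q₂(c) = (32 − c − 2q₁)/4.
E[c₂] = 0.7·3 + 0.3·5 = 3.6
Firm 1's FOC against E[q₂] yields q₁ = (32 − 2·8 + E[c₂])/6 = (32 − 16 + 3.6)/6 = 3.26667.
E[P] = 32 − 2·(q₁ + E[q₂]) = 14.5333; Firm 1's expected profit = (E[P] − 8)·q₁ = (14.5333 − 8)·3.26667 = 21.3422.

21.34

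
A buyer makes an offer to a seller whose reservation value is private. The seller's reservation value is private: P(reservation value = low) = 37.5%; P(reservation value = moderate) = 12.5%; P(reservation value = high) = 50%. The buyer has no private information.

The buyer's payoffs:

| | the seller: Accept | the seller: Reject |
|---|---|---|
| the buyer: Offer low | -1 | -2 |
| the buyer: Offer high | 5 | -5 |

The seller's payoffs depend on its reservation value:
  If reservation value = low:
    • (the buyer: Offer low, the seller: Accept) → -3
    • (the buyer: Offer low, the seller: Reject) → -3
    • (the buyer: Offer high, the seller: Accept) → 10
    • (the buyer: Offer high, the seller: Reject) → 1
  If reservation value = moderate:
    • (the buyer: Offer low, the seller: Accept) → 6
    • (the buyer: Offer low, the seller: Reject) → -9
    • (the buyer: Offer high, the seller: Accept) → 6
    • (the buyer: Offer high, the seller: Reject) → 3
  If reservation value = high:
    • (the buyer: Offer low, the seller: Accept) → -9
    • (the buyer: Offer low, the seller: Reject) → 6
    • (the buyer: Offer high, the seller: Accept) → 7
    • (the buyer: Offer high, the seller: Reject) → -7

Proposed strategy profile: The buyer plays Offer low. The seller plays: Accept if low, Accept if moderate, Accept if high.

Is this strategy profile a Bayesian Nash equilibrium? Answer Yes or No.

The buyer plays Offer low: E[Offer low] = 0.375·(-1) + 0.125·(-1) + 0.5·(-1) = -1; E[Offer high] = 5. Not best-responding. ✗
The seller (reservation value low), facing Offer low: Accept gives -3, Reject gives -3. Proposed Accept is best. ✓
The seller (reservation value moderate), facing Offer low: Accept gives 6, Reject gives -9. Proposed Accept is best. ✓
The seller (reservation value high), facing Offer low: Accept gives -9, Reject gives 6. Proposed Accept is not best — profitable deviation exists. ✗

No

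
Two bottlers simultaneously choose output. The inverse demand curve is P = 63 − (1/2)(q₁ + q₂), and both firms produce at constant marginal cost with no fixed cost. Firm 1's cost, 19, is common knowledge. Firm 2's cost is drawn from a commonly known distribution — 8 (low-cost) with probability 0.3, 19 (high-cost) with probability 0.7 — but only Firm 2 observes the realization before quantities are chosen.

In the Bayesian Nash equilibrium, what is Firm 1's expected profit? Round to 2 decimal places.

Firm 2 with cost c maximizes (63 − (1/2)(q₁+q₂) − c)·q₂, giving q₂(c) = (63 − c − (1/2)q₁).
E[c₂] = 0.3·8 + 0.7·19 = 15.7
Firm 1's FOC against E[q₂] yields q₁ = (63 − 2·19 + E[c₂])/(3/2) = (63 − 38 + 15.7)/(3/2) = 27.1333.
E[P] = 63 − (1/2)·(q₁ + E[q₂]) = 32.5667; Firm 1's expected profit = (E[P] − 19)·q₁ = (32.5667 − 19)·27.1333 = 368.109.

368.11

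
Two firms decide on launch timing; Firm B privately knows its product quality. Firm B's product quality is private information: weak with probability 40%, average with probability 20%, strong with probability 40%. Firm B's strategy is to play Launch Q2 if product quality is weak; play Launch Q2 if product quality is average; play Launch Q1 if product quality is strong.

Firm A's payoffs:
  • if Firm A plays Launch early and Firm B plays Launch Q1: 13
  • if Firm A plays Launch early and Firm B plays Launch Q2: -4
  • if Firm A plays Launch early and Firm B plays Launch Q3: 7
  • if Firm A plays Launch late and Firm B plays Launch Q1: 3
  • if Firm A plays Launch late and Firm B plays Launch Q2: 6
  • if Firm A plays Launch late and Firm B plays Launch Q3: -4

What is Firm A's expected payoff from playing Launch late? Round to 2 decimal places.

E[Launch late] = 0.4·6 + 0.2·6 + 0.4·3 = 2.4 + 1.2 + 1.2 = 4.8

4.80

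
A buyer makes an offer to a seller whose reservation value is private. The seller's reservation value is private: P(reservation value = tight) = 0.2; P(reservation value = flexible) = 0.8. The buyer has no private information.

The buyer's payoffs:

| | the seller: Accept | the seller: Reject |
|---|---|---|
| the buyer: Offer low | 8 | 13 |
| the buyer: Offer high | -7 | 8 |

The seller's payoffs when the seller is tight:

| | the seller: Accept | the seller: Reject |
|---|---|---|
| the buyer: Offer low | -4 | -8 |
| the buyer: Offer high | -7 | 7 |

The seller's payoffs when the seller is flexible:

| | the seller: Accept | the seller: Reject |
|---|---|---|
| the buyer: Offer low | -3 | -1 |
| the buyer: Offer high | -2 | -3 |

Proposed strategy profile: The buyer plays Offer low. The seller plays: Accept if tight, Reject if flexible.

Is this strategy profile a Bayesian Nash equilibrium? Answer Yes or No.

Yes

The buyer plays Offer low: E[Offer low] = 0.2·(8) + 0.8·(13) = 12; E[Offer high] = 5. Best-responding. ✓
The seller (reservation value tight), facing Offer low: Accept gives -4, Reject gives -8. Proposed Accept is best. ✓
The seller (reservation value flexible), facing Offer low: Accept gives -3, Reject gives -1. Proposed Reject is best. ✓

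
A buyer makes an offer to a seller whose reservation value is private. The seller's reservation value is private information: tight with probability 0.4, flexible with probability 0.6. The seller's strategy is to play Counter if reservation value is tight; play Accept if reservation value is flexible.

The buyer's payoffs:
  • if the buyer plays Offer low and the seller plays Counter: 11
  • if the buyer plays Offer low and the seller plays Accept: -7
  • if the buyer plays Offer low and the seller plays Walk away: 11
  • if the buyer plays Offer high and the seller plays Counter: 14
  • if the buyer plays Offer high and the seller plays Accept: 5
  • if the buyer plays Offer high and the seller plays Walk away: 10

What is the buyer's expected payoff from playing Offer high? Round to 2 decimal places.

E[Offer high] = 0.4·14 + 0.6·5 = 5.6 + 3 = 8.6

8.60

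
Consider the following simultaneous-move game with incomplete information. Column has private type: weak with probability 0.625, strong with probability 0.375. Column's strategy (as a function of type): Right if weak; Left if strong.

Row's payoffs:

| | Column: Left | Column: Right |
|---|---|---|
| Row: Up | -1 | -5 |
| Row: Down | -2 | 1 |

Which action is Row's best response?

Down

Compute Row's expected payoff for each action, taking the expectation over Column's type.
E[Up] = 0.625·(-5) + 0.375·(-1) = -3.5
E[Down] = 0.625·(1) + 0.375·(-2) = -0.125
Best response: Down (-0.125 is the largest).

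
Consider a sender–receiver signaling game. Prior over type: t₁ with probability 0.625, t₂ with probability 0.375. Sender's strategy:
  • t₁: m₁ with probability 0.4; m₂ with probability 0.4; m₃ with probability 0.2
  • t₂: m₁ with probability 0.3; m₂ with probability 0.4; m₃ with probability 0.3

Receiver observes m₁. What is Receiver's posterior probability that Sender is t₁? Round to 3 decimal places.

Apply Bayes' rule using the sender's strategy as the likelihood.
P(m₁) = 0.625·0.4 + 0.375·0.3 = 0.3625
P(t₁ | m₁) = (0.625·0.4) / 0.3625 = 0.25 / 0.3625 = 0.689655

0.690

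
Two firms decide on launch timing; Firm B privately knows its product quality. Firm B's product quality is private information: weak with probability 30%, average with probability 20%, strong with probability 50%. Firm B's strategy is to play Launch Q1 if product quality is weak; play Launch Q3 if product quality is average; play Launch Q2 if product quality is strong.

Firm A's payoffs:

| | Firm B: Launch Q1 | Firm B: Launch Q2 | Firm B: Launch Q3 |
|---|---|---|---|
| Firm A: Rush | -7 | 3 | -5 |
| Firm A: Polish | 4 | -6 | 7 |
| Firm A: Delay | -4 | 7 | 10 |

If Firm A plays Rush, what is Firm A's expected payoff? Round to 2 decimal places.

E[Rush] = 0.3·(-7) + 0.2·(-5) + 0.5·3 = (-2.1) + (-1) + 1.5 = -1.6

-1.60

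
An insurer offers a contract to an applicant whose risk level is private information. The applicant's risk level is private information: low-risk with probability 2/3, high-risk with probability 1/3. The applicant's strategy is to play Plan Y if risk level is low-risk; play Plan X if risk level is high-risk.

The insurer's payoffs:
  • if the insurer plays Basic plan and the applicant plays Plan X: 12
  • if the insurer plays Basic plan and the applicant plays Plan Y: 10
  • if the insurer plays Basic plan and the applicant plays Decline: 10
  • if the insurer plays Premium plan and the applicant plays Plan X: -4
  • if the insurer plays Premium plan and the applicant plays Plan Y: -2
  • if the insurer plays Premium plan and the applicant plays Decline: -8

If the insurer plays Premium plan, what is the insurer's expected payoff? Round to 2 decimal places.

-2.67

Take the expectation over the applicant's risk level, weighting each type's action by its prior probability.
E[Premium plan] = 2/3·(-2) + 1/3·(-4) = (-4/3) + (-4/3) = -8/3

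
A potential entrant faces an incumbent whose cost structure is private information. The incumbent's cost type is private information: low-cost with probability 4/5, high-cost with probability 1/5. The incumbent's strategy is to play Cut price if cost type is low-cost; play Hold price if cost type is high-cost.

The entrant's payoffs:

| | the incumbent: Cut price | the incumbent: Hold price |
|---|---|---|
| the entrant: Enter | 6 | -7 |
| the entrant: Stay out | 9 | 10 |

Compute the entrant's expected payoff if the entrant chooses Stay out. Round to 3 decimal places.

Take the expectation over the incumbent's cost type, weighting each type's action by its prior probability.
E[Stay out] = 4/5·9 + 1/5·10 = 36/5 + 2 = 46/5

9.200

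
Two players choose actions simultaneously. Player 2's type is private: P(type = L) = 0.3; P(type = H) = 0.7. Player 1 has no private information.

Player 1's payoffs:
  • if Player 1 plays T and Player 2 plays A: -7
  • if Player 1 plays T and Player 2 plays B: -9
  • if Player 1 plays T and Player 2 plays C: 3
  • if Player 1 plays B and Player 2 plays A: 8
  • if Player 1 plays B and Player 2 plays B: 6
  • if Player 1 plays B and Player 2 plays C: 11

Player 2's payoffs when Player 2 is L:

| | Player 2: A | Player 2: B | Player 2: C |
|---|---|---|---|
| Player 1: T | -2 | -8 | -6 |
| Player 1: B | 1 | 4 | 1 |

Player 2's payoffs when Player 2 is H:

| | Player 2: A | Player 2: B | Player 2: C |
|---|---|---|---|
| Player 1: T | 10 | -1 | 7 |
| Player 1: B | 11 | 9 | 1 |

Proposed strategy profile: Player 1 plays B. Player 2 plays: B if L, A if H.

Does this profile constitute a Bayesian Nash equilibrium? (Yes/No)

Yes

Player 1 plays B: E[B] = 0.3·(6) + 0.7·(8) = 7.4; E[T] = -7.6. Best-responding. ✓
Player 2 (type L), facing B: A gives 1, B gives 4, C gives 1. Proposed B is best. ✓
Player 2 (type H), facing B: A gives 11, B gives 9, C gives 1. Proposed A is best. ✓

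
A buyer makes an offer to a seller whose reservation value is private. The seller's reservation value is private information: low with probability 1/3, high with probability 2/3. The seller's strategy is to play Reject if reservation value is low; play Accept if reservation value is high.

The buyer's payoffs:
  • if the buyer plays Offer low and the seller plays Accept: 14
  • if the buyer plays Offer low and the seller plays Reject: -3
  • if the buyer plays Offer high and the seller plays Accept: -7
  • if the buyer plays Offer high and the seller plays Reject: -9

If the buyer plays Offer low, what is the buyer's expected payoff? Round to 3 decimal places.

E[Offer low] = 1/3·(-3) + 2/3·14 = (-1) + 28/3 = 25/3

8.333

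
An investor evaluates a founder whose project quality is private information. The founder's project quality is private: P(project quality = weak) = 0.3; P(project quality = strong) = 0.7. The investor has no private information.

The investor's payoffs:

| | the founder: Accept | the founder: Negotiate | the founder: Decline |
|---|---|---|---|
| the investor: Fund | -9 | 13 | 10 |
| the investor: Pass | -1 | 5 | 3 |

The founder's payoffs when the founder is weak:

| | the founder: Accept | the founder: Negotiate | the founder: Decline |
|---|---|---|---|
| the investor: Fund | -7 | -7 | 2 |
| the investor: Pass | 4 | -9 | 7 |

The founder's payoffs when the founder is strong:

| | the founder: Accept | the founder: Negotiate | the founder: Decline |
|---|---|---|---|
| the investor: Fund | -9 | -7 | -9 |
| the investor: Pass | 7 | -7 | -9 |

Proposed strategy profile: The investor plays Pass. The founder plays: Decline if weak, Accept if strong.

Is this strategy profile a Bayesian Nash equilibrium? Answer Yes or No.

Yes

A profile is a BNE iff every type of every player is best-responding given beliefs about the other side.
The investor plays Pass: E[Pass] = 0.3·(3) + 0.7·(-1) = 0.2; E[Fund] = -3.3. Best-responding. ✓
The founder (project quality weak), facing Pass: Accept gives 4, Negotiate gives -9, Decline gives 7. Proposed Decline is best. ✓
The founder (project quality strong), facing Pass: Accept gives 7, Negotiate gives -7, Decline gives -9. Proposed Accept is best. ✓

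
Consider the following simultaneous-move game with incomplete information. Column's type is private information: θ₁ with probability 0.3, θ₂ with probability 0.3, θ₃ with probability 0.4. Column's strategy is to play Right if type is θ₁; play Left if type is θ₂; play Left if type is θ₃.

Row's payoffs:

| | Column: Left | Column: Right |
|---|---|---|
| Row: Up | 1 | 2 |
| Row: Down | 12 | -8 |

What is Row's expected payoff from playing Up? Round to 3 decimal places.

E[Up] = 0.3·2 + 0.3·1 + 0.4·1 = 0.6 + 0.3 + 0.4 = 1.3

1.300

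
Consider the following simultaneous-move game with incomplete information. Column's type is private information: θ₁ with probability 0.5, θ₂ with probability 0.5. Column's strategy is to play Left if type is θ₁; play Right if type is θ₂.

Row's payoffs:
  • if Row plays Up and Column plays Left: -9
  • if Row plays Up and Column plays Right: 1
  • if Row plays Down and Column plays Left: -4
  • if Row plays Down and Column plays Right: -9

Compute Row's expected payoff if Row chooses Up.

-4

Take the expectation over Column's type, weighting each type's action by its prior probability.
E[Up] = 0.5·(-9) + 0.5·1 = (-4.5) + 0.5 = -4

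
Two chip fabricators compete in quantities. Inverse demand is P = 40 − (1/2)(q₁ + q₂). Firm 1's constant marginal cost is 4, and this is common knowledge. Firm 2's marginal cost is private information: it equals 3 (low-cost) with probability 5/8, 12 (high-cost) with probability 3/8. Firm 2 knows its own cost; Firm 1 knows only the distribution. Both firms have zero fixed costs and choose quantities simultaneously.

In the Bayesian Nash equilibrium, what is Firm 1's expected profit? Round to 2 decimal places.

Firm 2 with cost c maximizes (40 − (1/2)(q₁+q₂) − c)·q₂, giving q₂(c) = (40 − c − (1/2)q₁).
E[c₂] = 5/8·3 + 3/8·12 = 6.375
Firm 1's FOC against E[q₂] yields q₁ = (40 − 2·4 + E[c₂])/(3/2) = (40 − 8 + 6.375)/(3/2) = 25.5833.
E[P] = 40 − (1/2)·(q₁ + E[q₂]) = 16.7917; Firm 1's expected profit = (E[P] − 4)·q₁ = (16.7917 − 4)·25.5833 = 327.253.

327.25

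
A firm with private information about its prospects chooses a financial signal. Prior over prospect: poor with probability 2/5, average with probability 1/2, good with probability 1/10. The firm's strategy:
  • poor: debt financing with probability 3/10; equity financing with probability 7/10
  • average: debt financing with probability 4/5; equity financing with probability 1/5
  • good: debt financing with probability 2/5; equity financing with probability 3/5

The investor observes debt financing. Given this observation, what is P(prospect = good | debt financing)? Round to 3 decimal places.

Apply Bayes' rule using the sender's strategy as the likelihood.
P(debt financing) = (2/5)·(3/10) + (1/2)·(4/5) + (1/10)·(2/5) = 14/25
P(good | debt financing) = ((1/10)·(2/5)) / (14/25) = (1/25) / (14/25) = 1/14

0.071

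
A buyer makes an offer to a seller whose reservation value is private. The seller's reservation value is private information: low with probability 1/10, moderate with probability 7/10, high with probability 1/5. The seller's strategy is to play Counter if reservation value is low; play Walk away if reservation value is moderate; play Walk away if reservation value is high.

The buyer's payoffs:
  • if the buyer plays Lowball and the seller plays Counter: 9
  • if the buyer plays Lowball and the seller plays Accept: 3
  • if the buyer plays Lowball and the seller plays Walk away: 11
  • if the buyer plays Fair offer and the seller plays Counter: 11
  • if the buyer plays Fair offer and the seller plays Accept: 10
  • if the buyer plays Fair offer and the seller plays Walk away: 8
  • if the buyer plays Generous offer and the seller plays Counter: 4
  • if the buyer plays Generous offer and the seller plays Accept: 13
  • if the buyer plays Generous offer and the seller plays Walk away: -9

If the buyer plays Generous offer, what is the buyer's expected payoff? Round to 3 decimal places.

-7.700

E[Generous offer] = 1/10·4 + 7/10·(-9) + 1/5·(-9) = 2/5 + (-63/10) + (-9/5) = -77/10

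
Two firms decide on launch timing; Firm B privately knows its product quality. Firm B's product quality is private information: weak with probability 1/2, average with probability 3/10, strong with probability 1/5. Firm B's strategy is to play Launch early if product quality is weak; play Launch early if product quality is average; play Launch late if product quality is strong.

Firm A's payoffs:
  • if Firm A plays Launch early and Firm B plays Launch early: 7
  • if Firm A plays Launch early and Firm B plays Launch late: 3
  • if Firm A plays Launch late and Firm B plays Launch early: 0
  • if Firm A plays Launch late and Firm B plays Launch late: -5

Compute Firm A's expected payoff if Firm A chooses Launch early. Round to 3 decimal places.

E[Launch early] = 1/2·7 + 3/10·7 + 1/5·3 = 7/2 + 21/10 + 3/5 = 31/5

6.200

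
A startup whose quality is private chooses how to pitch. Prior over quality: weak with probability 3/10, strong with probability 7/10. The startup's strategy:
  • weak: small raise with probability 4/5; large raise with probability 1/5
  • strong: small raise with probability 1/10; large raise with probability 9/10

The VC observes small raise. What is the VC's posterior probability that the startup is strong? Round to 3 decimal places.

0.226

P(small raise) = (3/10)·(4/5) + (7/10)·(1/10) = 31/100
P(strong | small raise) = ((7/10)·(1/10)) / (31/100) = (7/100) / (31/100) = 7/31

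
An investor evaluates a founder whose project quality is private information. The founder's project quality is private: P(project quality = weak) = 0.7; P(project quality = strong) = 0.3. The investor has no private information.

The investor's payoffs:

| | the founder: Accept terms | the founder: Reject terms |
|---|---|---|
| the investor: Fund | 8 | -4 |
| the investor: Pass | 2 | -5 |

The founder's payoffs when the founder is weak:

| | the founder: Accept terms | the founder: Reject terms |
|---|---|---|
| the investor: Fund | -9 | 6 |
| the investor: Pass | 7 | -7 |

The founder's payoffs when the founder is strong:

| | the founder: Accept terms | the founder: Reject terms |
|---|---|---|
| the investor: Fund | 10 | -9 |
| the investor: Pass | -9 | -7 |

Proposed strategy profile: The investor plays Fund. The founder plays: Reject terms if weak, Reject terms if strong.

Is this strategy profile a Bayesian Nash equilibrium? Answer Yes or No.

The investor plays Fund: E[Fund] = 0.7·(-4) + 0.3·(-4) = -4; E[Pass] = -5. Best-responding. ✓
The founder (project quality weak), facing Fund: Accept terms gives -9, Reject terms gives 6. Proposed Reject terms is best. ✓
The founder (project quality strong), facing Fund: Accept terms gives 10, Reject terms gives -9. Proposed Reject terms is not best — profitable deviation exists. ✗

No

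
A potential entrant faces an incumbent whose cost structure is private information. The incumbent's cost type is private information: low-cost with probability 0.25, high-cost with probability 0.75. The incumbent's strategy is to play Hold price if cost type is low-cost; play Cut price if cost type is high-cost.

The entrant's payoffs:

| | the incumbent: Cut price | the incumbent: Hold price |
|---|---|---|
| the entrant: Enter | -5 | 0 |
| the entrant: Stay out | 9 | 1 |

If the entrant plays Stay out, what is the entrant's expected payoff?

Take the expectation over the incumbent's cost type, weighting each type's action by its prior probability.
E[Stay out] = 0.25·1 + 0.75·9 = 0.25 + 6.75 = 7

7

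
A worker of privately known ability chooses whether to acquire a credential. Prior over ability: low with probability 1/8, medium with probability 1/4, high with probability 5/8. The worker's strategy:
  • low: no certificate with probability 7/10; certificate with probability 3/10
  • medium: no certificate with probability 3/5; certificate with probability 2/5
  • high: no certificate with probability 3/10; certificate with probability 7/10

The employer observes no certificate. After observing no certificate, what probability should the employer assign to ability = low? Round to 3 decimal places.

0.206

Apply Bayes' rule using the sender's strategy as the likelihood.
P(no certificate) = (1/8)·(7/10) + (1/4)·(3/5) + (5/8)·(3/10) = 17/40
P(low | no certificate) = ((1/8)·(7/10)) / (17/40) = (7/80) / (17/40) = 7/34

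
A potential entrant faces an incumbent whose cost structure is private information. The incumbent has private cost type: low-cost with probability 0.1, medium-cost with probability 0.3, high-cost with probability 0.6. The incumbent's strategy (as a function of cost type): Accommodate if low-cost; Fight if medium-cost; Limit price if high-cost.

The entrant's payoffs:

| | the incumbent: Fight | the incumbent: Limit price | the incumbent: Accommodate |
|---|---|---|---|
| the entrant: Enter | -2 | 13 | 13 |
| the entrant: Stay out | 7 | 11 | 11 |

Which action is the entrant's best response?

Compute the entrant's expected payoff for each action, taking the expectation over the incumbent's type.
E[Enter] = 0.1·(13) + 0.3·(-2) + 0.6·(13) = 8.5
E[Stay out] = 0.1·(11) + 0.3·(7) + 0.6·(11) = 9.8
Best response: Stay out (9.8 is the largest).

Stay out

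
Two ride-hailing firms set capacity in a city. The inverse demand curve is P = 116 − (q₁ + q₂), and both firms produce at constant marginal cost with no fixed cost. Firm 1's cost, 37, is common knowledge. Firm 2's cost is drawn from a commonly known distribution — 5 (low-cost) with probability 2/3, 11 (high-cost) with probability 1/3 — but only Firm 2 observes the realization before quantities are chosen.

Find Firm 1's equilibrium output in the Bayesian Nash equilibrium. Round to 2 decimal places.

Firm 2 with cost c maximizes (116 − (q₁+q₂) − c)·q₂, giving q₂(c) = (116 − c − q₁)/2.
E[c₂] = 2/3·5 + 1/3·11 = 7
Firm 1's FOC against E[q₂] yields q₁ = (116 − 2·37 + E[c₂])/3 = (116 − 74 + 7)/3 = 16.3333.

16.33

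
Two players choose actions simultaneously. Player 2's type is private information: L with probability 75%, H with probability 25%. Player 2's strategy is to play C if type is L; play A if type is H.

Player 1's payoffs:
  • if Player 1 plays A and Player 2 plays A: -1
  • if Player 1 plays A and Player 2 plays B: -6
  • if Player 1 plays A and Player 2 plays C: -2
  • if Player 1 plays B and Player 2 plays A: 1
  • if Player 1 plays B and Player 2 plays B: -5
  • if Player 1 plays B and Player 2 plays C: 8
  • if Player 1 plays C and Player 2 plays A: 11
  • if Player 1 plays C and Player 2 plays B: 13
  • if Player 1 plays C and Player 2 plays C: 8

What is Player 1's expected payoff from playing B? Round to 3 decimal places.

6.250

Take the expectation over Player 2's type, weighting each type's action by its prior probability.
E[B] = 0.75·8 + 0.25·1 = 6 + 0.25 = 6.25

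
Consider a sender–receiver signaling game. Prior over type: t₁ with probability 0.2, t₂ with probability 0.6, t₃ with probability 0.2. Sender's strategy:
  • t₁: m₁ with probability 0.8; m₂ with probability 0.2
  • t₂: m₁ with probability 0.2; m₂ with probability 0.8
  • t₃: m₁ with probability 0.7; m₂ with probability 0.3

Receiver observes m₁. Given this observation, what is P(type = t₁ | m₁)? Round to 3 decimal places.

0.381

P(m₁) = 0.2·0.8 + 0.6·0.2 + 0.2·0.7 = 0.42
P(t₁ | m₁) = (0.2·0.8) / 0.42 = 0.16 / 0.42 = 0.380952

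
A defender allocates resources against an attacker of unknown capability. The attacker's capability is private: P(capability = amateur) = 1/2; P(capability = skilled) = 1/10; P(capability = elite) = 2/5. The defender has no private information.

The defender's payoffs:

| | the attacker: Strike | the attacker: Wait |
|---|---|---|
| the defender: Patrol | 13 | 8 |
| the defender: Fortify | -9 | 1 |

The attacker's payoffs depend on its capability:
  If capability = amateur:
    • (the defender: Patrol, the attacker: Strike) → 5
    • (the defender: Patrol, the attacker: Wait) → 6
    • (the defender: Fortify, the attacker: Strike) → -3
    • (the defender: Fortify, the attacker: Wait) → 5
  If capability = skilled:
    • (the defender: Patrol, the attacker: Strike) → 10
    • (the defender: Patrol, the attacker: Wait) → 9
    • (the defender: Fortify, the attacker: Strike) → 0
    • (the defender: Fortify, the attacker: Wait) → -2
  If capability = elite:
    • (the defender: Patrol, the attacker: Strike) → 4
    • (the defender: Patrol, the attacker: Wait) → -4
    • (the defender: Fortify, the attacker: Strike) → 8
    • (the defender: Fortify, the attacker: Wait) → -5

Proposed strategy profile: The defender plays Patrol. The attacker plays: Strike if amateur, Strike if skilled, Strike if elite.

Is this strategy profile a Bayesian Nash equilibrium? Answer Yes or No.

No

The defender plays Patrol: E[Patrol] = 1/2·(13) + 1/10·(13) + 2/5·(13) = 13; E[Fortify] = -9. Best-responding. ✓
The attacker (capability amateur), facing Patrol: Strike gives 5, Wait gives 6. Proposed Strike is not best — profitable deviation exists. ✗
The attacker (capability skilled), facing Patrol: Strike gives 10, Wait gives 9. Proposed Strike is best. ✓
The attacker (capability elite), facing Patrol: Strike gives 4, Wait gives -4. Proposed Strike is best. ✓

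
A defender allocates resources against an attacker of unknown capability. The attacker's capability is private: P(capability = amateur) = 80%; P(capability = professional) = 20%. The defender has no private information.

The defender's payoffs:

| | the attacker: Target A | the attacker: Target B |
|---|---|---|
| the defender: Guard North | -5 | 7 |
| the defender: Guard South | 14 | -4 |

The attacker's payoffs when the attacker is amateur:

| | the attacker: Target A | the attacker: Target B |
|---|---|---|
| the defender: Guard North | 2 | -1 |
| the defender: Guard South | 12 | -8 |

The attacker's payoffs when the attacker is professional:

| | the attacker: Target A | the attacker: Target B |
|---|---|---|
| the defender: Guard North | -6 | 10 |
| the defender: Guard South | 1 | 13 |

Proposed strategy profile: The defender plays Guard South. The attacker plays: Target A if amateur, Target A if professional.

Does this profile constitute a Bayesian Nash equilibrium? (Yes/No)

No

A profile is a BNE iff every type of every player is best-responding given beliefs about the other side.
The defender plays Guard South: E[Guard South] = 0.8·(14) + 0.2·(14) = 14; E[Guard North] = -5. Best-responding. ✓
The attacker (capability amateur), facing Guard South: Target A gives 12, Target B gives -8. Proposed Target A is best. ✓
The attacker (capability professional), facing Guard South: Target A gives 1, Target B gives 13. Proposed Target A is not best — profitable deviation exists. ✗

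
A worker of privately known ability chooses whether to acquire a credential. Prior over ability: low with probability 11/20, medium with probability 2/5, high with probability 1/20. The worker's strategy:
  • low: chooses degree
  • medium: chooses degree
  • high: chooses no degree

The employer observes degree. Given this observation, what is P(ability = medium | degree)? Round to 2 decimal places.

0.42

Apply Bayes' rule using the sender's strategy as the likelihood.
P(degree) = (11/20)·1 + (2/5)·1 + (1/20)·0 = 19/20
P(medium | degree) = ((2/5)·1) / (19/20) = (2/5) / (19/20) = 8/19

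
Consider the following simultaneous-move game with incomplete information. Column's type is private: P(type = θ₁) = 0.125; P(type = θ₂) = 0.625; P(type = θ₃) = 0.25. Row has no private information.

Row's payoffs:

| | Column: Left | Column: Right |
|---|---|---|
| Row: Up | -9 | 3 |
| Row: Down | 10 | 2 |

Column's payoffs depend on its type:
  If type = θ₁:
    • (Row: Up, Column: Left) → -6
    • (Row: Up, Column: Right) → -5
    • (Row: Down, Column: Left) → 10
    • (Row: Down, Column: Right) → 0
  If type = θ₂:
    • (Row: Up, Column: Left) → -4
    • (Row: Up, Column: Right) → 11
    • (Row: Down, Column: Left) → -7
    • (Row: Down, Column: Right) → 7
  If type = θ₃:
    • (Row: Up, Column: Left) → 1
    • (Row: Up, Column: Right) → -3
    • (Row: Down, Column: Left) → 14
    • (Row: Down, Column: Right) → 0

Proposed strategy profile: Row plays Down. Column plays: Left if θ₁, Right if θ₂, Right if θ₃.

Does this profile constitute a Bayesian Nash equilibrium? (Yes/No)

Row plays Down: E[Down] = 0.125·(10) + 0.625·(2) + 0.25·(2) = 3; E[Up] = 1.5. Best-responding. ✓
Column (type θ₁), facing Down: Left gives 10, Right gives 0. Proposed Left is best. ✓
Column (type θ₂), facing Down: Left gives -7, Right gives 7. Proposed Right is best. ✓
Column (type θ₃), facing Down: Left gives 14, Right gives 0. Proposed Right is not best — profitable deviation exists. ✗

No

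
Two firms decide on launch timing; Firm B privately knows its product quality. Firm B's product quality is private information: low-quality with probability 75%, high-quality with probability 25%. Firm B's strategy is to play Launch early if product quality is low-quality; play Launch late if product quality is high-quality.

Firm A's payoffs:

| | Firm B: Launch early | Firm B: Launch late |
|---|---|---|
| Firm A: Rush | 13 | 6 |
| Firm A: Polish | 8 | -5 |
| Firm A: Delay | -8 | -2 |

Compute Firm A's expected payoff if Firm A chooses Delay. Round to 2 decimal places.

E[Delay] = 0.75·(-8) + 0.25·(-2) = (-6) + (-0.5) = -6.5

-6.50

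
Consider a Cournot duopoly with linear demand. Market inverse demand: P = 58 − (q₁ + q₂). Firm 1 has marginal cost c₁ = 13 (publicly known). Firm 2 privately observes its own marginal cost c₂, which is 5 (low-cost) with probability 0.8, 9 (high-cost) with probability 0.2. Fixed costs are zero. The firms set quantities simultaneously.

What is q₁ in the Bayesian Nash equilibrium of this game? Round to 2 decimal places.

12.60

Type-c best response for Firm 2: q₂(c) = (58 − c)/2 − q₁/2.
Firm 1 maximizes expected profit; its first-order condition is 58 − 2q₁ − E[q₂] − 13 = 0.
Substituting E[q₂] and solving: E[c₂] = 5.8, so q₁ = (58 − 2·13 + 5.8)/3 = 12.6.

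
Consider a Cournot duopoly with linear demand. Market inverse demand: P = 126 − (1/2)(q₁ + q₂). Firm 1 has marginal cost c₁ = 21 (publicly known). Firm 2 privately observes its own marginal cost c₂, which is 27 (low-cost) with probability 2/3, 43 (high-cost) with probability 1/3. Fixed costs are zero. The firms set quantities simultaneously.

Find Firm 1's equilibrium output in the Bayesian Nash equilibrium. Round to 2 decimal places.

Firm 2 with cost c maximizes (126 − (1/2)(q₁+q₂) − c)·q₂, giving q₂(c) = (126 − c − (1/2)q₁).
E[c₂] = 2/3·27 + 1/3·43 = 32.3333
Firm 1's FOC against E[q₂] yields q₁ = (126 − 2·21 + E[c₂])/(3/2) = (126 − 42 + 32.3333)/(3/2) = 77.5556.

77.56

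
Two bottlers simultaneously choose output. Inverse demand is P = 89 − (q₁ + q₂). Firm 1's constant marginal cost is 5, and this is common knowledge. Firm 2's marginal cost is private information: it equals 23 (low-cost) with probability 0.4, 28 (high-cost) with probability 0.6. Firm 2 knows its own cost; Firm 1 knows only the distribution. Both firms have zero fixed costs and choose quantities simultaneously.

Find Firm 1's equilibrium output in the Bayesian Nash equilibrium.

Each type of Firm 2 best-responds to q₁; Firm 1 best-responds to the expected q₂ over Firm 2's types.
Firm 2 with cost c maximizes (89 − (q₁+q₂) − c)·q₂, giving q₂(c) = (89 − c − q₁)/2.
E[c₂] = 0.4·23 + 0.6·28 = 26
Firm 1's FOC against E[q₂] yields q₁ = (89 − 2·5 + E[c₂])/3 = (89 − 10 + 26)/3 = 35.

35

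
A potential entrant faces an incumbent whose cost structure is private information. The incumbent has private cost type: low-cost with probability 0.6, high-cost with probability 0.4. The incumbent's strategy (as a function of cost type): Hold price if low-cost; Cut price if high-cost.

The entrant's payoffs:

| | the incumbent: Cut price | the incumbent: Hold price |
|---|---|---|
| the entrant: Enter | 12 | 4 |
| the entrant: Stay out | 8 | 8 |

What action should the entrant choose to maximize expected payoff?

Stay out

E[Enter] = 0.6·(4) + 0.4·(12) = 7.2
E[Stay out] = 0.6·(8) + 0.4·(8) = 8
Best response: Stay out (8 is the largest).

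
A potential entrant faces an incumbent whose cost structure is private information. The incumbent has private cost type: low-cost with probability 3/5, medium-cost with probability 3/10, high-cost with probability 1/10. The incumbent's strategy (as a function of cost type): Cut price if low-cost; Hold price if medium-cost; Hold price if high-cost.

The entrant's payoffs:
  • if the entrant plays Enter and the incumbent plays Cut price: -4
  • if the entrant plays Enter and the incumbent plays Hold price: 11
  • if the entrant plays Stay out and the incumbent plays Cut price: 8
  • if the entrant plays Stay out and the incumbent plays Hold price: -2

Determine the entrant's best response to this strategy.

Stay out

E[Enter] = 3/5·(-4) + 3/10·(11) + 1/10·(11) = 2
E[Stay out] = 3/5·(8) + 3/10·(-2) + 1/10·(-2) = 4
Best response: Stay out (4 is the largest).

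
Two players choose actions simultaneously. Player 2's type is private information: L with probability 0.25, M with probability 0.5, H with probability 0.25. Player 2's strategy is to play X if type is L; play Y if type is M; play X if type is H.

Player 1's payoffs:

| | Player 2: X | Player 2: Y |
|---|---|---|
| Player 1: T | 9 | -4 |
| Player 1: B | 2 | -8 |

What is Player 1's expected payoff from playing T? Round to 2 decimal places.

Take the expectation over Player 2's type, weighting each type's action by its prior probability.
E[T] = 0.25·9 + 0.5·(-4) + 0.25·9 = 2.25 + (-2) + 2.25 = 2.5

2.50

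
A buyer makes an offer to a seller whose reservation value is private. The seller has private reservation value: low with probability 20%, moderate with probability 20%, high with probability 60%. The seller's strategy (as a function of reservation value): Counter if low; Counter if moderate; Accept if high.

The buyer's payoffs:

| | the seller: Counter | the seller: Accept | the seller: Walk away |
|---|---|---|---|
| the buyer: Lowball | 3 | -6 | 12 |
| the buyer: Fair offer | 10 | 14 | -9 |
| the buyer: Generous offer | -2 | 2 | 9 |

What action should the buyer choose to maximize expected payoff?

Fair offer

Compute the buyer's expected payoff for each action, taking the expectation over the seller's type.
E[Lowball] = 0.2·(3) + 0.2·(3) + 0.6·(-6) = -2.4
E[Fair offer] = 0.2·(10) + 0.2·(10) + 0.6·(14) = 12.4
E[Generous offer] = 0.2·(-2) + 0.2·(-2) + 0.6·(2) = 0.4
Best response: Fair offer (12.4 is the largest).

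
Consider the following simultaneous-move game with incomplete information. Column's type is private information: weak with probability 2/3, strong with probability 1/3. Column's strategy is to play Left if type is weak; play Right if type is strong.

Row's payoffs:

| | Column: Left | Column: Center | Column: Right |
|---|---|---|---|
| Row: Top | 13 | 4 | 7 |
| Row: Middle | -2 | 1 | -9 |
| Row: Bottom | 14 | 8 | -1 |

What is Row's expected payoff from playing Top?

11

E[Top] = 2/3·13 + 1/3·7 = 26/3 + 7/3 = 11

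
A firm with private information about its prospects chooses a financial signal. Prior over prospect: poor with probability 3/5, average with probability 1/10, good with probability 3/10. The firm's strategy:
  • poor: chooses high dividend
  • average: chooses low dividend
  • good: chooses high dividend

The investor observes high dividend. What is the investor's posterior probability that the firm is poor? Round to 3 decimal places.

0.667

P(high dividend) = (3/5)·1 + (1/10)·0 + (3/10)·1 = 9/10
P(poor | high dividend) = ((3/5)·1) / (9/10) = (3/5) / (9/10) = 2/3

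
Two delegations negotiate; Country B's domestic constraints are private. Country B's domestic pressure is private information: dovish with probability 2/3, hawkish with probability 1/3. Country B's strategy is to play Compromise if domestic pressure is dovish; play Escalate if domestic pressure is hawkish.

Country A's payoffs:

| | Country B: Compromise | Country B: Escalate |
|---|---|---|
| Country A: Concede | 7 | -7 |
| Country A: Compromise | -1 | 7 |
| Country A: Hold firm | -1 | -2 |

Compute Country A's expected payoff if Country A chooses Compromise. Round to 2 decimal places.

E[Compromise] = 2/3·(-1) + 1/3·7 = (-2/3) + 7/3 = 5/3

1.67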